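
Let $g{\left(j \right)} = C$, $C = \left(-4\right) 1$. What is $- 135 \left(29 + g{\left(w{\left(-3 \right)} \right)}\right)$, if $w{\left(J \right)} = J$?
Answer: $-3375$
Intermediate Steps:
$C = -4$
$g{\left(j \right)} = -4$
$- 135 \left(29 + g{\left(w{\left(-3 \right)} \right)}\right) = - 135 \left(29 - 4\right) = \left(-135\right) 25 = -3375$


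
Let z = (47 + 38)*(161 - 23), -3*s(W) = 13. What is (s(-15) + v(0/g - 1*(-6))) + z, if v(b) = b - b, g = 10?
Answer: 35177/3 ≈ 11726.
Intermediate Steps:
s(W) = -13/3 (s(W) = -⅓*13 = -13/3)
v(b) = 0
z = 11730 (z = 85*138 = 11730)
(s(-15) + v(0/g - 1*(-6))) + z = (-13/3 + 0) + 11730 = -13/3 + 11730 = 35177/3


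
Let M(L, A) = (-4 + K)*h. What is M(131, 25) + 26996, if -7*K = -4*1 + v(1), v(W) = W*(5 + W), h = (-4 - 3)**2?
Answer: 26786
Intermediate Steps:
h = 49 (h = (-7)**2 = 49)
K = -2/7 (K = -(-4*1 + 1*(5 + 1))/7 = -(-4 + 1*6)/7 = -(-4 + 6)/7 = -1/7*2 = -2/7 ≈ -0.28571)
M(L, A) = -210 (M(L, A) = (-4 - 2/7)*49 = -30/7*49 = -210)
M(131, 25) + 26996 = -210 + 26996 = 26786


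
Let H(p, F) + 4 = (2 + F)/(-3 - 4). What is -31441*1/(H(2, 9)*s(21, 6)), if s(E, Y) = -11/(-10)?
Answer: 2200870/429 ≈ 5130.2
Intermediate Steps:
H(p, F) = -30/7 - F/7 (H(p, F) = -4 + (2 + F)/(-3 - 4) = -4 + (2 + F)/(-7) = -4 + (2 + F)*(-⅐) = -4 + (-2/7 - F/7) = -30/7 - F/7)
s(E, Y) = 11/10 (s(E, Y) = -11*(-⅒) = 11/10)
-31441*1/(H(2, 9)*s(21, 6)) = -31441*10/(11*(-30/7 - ⅐*9)) = -31441*10/(11*(-30/7 - 9/7)) = -31441/((-39/7*11/10)) = -31441/(-429/70) = -31441*(-70/429) = 2200870/429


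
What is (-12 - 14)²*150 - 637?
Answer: 100763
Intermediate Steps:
(-12 - 14)²*150 - 637 = (-26)²*150 - 637 = 676*150 - 637 = 101400 - 637 = 100763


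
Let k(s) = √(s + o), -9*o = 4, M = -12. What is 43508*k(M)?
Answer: 174032*I*√7/3 ≈ 1.5348e+5*I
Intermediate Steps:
o = -4/9 (o = -⅑*4 = -4/9 ≈ -0.44444)
k(s) = √(-4/9 + s) (k(s) = √(s - 4/9) = √(-4/9 + s))
43508*k(M) = 43508*(√(-4 + 9*(-12))/3) = 43508*(√(-4 - 108)/3) = 43508*(√(-112)/3) = 43508*((4*I*√7)/3) = 43508*(4*I*√7/3) = 174032*I*√7/3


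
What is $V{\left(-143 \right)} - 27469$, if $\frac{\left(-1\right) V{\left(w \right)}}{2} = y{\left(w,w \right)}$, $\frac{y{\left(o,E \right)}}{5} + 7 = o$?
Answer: $-25969$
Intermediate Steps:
$y{\left(o,E \right)} = -35 + 5 o$
$V{\left(w \right)} = 70 - 10 w$ ($V{\left(w \right)} = - 2 \left(-35 + 5 w\right) = 70 - 10 w$)
$V{\left(-143 \right)} - 27469 = \left(70 - -1430\right) - 27469 = \left(70 + 1430\right) - 27469 = 1500 - 27469 = -25969$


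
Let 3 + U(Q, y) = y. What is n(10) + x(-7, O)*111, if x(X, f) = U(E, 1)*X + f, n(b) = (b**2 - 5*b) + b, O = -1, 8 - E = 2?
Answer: 1503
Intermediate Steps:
E = 6 (E = 8 - 1*2 = 8 - 2 = 6)
U(Q, y) = -3 + y
n(b) = b**2 - 4*b
x(X, f) = f - 2*X (x(X, f) = (-3 + 1)*X + f = -2*X + f = f - 2*X)
n(10) + x(-7, O)*111 = 10*(-4 + 10) + (-1 - 2*(-7))*111 = 10*6 + (-1 + 14)*111 = 60 + 13*111 = 60 + 1443 = 1503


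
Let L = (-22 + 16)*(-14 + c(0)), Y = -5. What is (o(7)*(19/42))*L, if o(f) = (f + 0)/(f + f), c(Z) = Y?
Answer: 361/14 ≈ 25.786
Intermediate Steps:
c(Z) = -5
o(f) = 1/2 (o(f) = f/((2*f)) = f*(1/(2*f)) = 1/2)
L = 114 (L = (-22 + 16)*(-14 - 5) = -6*(-19) = 114)
(o(7)*(19/42))*L = ((19/42)/2)*114 = ((19*(1/42))/2)*114 = ((1/2)*(19/42))*114 = (19/84)*114 = 361/14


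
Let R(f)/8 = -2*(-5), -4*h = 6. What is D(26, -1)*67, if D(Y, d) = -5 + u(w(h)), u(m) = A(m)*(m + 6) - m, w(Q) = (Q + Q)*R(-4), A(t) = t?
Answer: 3778465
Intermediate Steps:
h = -3/2 (h = -¼*6 = -3/2 ≈ -1.5000)
R(f) = 80 (R(f) = 8*(-2*(-5)) = 8*10 = 80)
w(Q) = 160*Q (w(Q) = (Q + Q)*80 = (2*Q)*80 = 160*Q)
u(m) = -m + m*(6 + m) (u(m) = m*(m + 6) - m = m*(6 + m) - m = -m + m*(6 + m))
D(Y, d) = 56395 (D(Y, d) = -5 + (160*(-3/2))*(5 + 160*(-3/2)) = -5 - 240*(5 - 240) = -5 - 240*(-235) = -5 + 56400 = 56395)
D(26, -1)*67 = 56395*67 = 3778465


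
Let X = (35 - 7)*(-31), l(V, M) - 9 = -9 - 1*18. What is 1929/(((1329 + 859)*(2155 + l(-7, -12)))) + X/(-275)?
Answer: 4059086683/1285832900 ≈ 3.1568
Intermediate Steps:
l(V, M) = -18 (l(V, M) = 9 + (-9 - 1*18) = 9 + (-9 - 18) = 9 - 27 = -18)
X = -868 (X = 28*(-31) = -868)
1929/(((1329 + 859)*(2155 + l(-7, -12)))) + X/(-275) = 1929/(((1329 + 859)*(2155 - 18))) - 868/(-275) = 1929/((2188*2137)) - 868*(-1/275) = 1929/4675756 + 868/275 = 4059086683/1285832900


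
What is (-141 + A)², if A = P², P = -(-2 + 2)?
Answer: 19881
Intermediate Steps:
P = 0 (P = -1*0 = 0)
A = 0 (A = 0² = 0)
(-141 + A)² = (-141 + 0)² = (-141)² = 19881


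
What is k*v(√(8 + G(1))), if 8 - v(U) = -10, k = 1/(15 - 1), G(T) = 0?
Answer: 9/7 ≈ 1.2857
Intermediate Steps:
k = 1/14 ≈ 0.071429
v(U) = 18 (v(U) = 8 - 1*(-10) = 8 + 10 = 18)
k*v(√(8 + G(1))) = (1/14)*18 = 9/7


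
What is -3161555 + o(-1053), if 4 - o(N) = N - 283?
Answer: -3160215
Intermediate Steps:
o(N) = 287 - N (o(N) = 4 - (N - 283) = 4 - (-283 + N) = 4 + (283 - N) = 287 - N)
-3161555 + o(-1053) = -3161555 + (287 - 1*(-1053)) = -3161555 + (287 + 1053) = -3161555 + 1340 = -3160215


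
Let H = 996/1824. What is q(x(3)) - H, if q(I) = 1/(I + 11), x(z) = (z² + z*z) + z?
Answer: -313/608 ≈ -0.51480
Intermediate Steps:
x(z) = z + 2*z² (x(z) = (z² + z²) + z = 2*z² + z = z + 2*z²)
q(I) = 1/(11 + I)
H = 83/152 (H = 996*(1/1824) = 83/152 ≈ 0.54605)
q(x(3)) - H = 1/(11 + 3*(1 + 2*3)) - 1*83/152 = 1/(11 + 3*(1 + 6)) - 83/152 = 1/(11 + 3*7) - 83/152 = 1/(11 + 21) - 83/152 = 1/32 - 83/152 = -313/608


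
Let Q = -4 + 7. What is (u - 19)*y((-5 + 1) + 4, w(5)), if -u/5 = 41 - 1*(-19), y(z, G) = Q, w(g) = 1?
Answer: -957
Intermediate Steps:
Q = 3
y(z, G) = 3
u = -300 (u = -5*(41 - 1*(-19)) = -5*(41 + 19) = -5*60 = -300)
(u - 19)*y((-5 + 1) + 4, w(5)) = (-300 - 19)*3 = -319*3 = -957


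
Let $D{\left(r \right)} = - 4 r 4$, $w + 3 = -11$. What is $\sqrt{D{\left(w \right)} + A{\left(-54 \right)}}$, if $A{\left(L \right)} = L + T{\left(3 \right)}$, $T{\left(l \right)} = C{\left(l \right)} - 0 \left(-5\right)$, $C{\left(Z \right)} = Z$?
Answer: $\sqrt{173} \approx 13.153$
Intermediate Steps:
$w = -14$ ($w = -3 - 11 = -14$)
$T{\left(l \right)} = l$ ($T{\left(l \right)} = l - 0 \left(-5\right) = l - 0 = l + 0 = l$)
$A{\left(L \right)} = 3 + L$ ($A{\left(L \right)} = L + 3 = 3 + L$)
$D{\left(r \right)} = - 16 r$
$\sqrt{D{\left(w \right)} + A{\left(-54 \right)}} = \sqrt{\left(-16\right) \left(-14\right) + \left(3 - 54\right)} = \sqrt{224 - 51} = \sqrt{173}$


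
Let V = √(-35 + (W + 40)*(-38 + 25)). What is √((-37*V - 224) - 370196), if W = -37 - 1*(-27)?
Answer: √(-370420 - 185*I*√17) ≈ 0.627 - 608.62*I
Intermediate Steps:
W = -10 (W = -37 + 27 = -10)
V = 5*I*√17 (V = √(-35 + (-10 + 40)*(-38 + 25)) = √(-35 + 30*(-13)) = √(-35 - 390) = √(-425) = 5*I*√17 ≈ 20.616*I)
√((-37*V - 224) - 370196) = √((-185*I*√17 - 224) - 370196) = √((-224 - 185*I*√17) - 370196) = √(-370420 - 185*I*√17)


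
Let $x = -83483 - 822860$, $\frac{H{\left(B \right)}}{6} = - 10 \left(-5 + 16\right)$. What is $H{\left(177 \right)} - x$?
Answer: $905683$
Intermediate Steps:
$H{\left(B \right)} = -660$ ($H{\left(B \right)} = 6 \left(- 10 \left(-5 + 16\right)\right) = 6 \left(\left(-10\right) 11\right) = 6 \left(-110\right) = -660$)
$x = -906343$
$H{\left(177 \right)} - x = -660 - -906343 = -660 + 906343 = 905683$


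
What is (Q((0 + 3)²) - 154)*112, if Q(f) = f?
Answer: -16240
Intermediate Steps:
(Q((0 + 3)²) - 154)*112 = ((0 + 3)² - 154)*112 = (3² - 154)*112 = (9 - 154)*112 = -145*112 = -16240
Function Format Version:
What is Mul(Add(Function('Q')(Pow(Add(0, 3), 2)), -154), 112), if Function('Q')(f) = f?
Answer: -16240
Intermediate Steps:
Mul(Add(Function('Q')(Pow(Add(0, 3), 2)), -154), 112) = Mul(Add(Pow(Add(0, 3), 2), -154), 112) = Mul(Add(Pow(3, 2), -154), 112) = Mul(Add(9, -154), 112) = Mul(-145, 112) = -16240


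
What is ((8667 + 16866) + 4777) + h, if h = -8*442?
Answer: 26774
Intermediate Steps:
h = -3536
((8667 + 16866) + 4777) + h = ((8667 + 16866) + 4777) - 3536 = (25533 + 4777) - 3536 = 30310 - 3536 = 26774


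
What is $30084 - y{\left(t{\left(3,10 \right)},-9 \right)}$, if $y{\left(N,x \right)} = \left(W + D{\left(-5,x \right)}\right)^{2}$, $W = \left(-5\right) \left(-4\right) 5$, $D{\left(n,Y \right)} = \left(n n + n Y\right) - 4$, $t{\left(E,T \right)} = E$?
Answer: $2528$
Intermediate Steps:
$D{\left(n,Y \right)} = -4 + n^{2} + Y n$ ($D{\left(n,Y \right)} = \left(n^{2} + Y n\right) - 4 = -4 + n^{2} + Y n$)
$W = 100$ ($W = 20 \cdot 5 = 100$)
$y{\left(N,x \right)} = \left(121 - 5 x\right)^{2}$ ($y{\left(N,x \right)} = \left(100 + \left(-4 + \left(-5\right)^{2} + x \left(-5\right)\right)\right)^{2} = \left(100 - \left(-21 + 5 x\right)\right)^{2} = \left(121 - 5 x\right)^{2}$)
$30084 - y{\left(t{\left(3,10 \right)},-9 \right)} = 30084 - \left(121 - -45\right)^{2} = 30084 - \left(121 + 45\right)^{2} = 30084 - 166^{2} = 30084 - 27556 = 2528$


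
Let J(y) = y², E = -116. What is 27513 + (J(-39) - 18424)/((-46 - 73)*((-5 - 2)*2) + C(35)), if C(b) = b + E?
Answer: 43591202/1585 ≈ 27502.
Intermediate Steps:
C(b) = -116 + b (C(b) = b - 116 = -116 + b)
27513 + (J(-39) - 18424)/((-46 - 73)*((-5 - 2)*2) + C(35)) = 27513 + ((-39)² - 18424)/((-46 - 73)*((-5 - 2)*2) + (-116 + 35)) = 27513 + (1521 - 18424)/(-(-833)*2 - 81) = 27513 - 16903/(-119*(-14) - 81) = 27513 - 16903/(1666 - 81) = 27513 - 16903/1585 = 43591202/1585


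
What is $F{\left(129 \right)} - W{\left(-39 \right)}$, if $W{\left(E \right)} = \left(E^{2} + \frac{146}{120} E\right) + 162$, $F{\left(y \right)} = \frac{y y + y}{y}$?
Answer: $- \frac{30111}{20} \approx -1505.6$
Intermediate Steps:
$F{\left(y \right)} = \frac{y + y^{2}}{y}$ ($F{\left(y \right)} = \frac{y^{2} + y}{y} = \frac{y + y^{2}}{y}$)
$W{\left(E \right)} = 162 + E^{2} + \frac{73 E}{60}$ ($W{\left(E \right)} = \left(E^{2} + 146 \cdot \frac{1}{120} E\right) + 162 = \left(E^{2} + \frac{73 E}{60}\right) + 162 = 162 + E^{2} + \frac{73 E}{60}$)
$F{\left(129 \right)} - W{\left(-39 \right)} = \left(1 + 129\right) - \left(162 + \left(-39\right)^{2} + \frac{73}{60} \left(-39\right)\right) = 130 - \left(162 + 1521 - \frac{949}{20}\right) = 130 - \frac{32711}{20} = - \frac{30111}{20}$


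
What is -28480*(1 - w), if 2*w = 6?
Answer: 56960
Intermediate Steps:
w = 3 (w = (½)*6 = 3)
-28480*(1 - w) = -28480*(1 - 1*3) = -28480*(1 - 3) = -28480*(-2) = 56960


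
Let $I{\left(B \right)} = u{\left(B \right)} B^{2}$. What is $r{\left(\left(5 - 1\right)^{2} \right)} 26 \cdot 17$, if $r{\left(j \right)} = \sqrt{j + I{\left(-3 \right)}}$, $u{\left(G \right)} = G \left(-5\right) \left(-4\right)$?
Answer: $884 i \sqrt{131} \approx 10118.0 i$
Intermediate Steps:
$u{\left(G \right)} = 20 G$ ($u{\left(G \right)} = - 5 G \left(-4\right) = 20 G$)
$I{\left(B \right)} = 20 B^{3}$ ($I{\left(B \right)} = 20 B B^{2} = 20 B^{3}$)
$r{\left(j \right)} = \sqrt{-540 + j}$ ($r{\left(j \right)} = \sqrt{j + 20 \left(-3\right)^{3}} = \sqrt{j + 20 \left(-27\right)} = \sqrt{j - 540} = \sqrt{-540 + j}$)
$r{\left(\left(5 - 1\right)^{2} \right)} 26 \cdot 17 = \sqrt{-540 + \left(5 - 1\right)^{2}} \cdot 26 \cdot 17 = \sqrt{-540 + 4^{2}} \cdot 26 \cdot 17 = \sqrt{-540 + 16} \cdot 26 \cdot 17 = \sqrt{-524} \cdot 26 \cdot 17 = 2 i \sqrt{131} \cdot 26 \cdot 17 = 52 i \sqrt{131} \cdot 17 = 884 i \sqrt{131}$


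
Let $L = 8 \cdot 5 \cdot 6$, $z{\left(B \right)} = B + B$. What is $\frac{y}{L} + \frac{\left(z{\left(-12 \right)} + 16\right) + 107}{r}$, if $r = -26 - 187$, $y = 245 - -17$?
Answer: $\frac{5341}{8520} \approx 0.62688$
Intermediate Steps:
$z{\left(B \right)} = 2 B$
$y = 262$ ($y = 245 + 17 = 262$)
$r = -213$ ($r = -26 - 187 = -213$)
$L = 240$ ($L = 40 \cdot 6 = 240$)
$\frac{y}{L} + \frac{\left(z{\left(-12 \right)} + 16\right) + 107}{r} = \frac{262}{240} + \frac{\left(2 \left(-12\right) + 16\right) + 107}{-213} = 262 \cdot \frac{1}{240} + \left(\left(-24 + 16\right) + 107\right) \left(- \frac{1}{213}\right) = \frac{131}{120} + \left(-8 + 107\right) \left(- \frac{1}{213}\right) = \frac{131}{120} + 99 \left(- \frac{1}{213}\right) = \frac{131}{120} - \frac{33}{71} = \frac{5341}{8520}$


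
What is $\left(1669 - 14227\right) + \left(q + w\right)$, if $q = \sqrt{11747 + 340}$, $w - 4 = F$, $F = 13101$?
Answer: $547 + 3 \sqrt{1343} \approx 656.94$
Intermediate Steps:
$w = 13105$ ($w = 4 + 13101 = 13105$)
$q = 3 \sqrt{1343}$ ($q = \sqrt{12087} = 3 \sqrt{1343} \approx 109.94$)
$\left(1669 - 14227\right) + \left(q + w\right) = \left(1669 - 14227\right) + \left(3 \sqrt{1343} + 13105\right) = \left(1669 - 14227\right) + \left(13105 + 3 \sqrt{1343}\right) = -12558 + \left(13105 + 3 \sqrt{1343}\right) = 547 + 3 \sqrt{1343}$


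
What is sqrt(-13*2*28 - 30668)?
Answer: 2*I*sqrt(7849) ≈ 177.19*I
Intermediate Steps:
sqrt(-13*2*28 - 30668) = sqrt(-26*28 - 30668) = sqrt(-728 - 30668) = sqrt(-31396) = 2*I*sqrt(7849)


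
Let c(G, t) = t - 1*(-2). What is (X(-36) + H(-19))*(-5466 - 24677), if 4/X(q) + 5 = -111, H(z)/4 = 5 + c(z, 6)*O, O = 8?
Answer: -241234429/29 ≈ -8.3184e+6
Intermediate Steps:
c(G, t) = 2 + t (c(G, t) = t + 2 = 2 + t)
H(z) = 276 (H(z) = 4*(5 + (2 + 6)*8) = 4*(5 + 8*8) = 4*(5 + 64) = 4*69 = 276)
X(q) = -1/29 (X(q) = 4/(-5 - 111) = 4/(-116) = 4*(-1/116) = -1/29)
(X(-36) + H(-19))*(-5466 - 24677) = (-1/29 + 276)*(-5466 - 24677) = (8003/29)*(-30143) = -241234429/29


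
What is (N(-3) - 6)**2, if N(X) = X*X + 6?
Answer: 81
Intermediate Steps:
N(X) = 6 + X**2 (N(X) = X**2 + 6 = 6 + X**2)
(N(-3) - 6)**2 = ((6 + (-3)**2) - 6)**2 = ((6 + 9) - 6)**2 = (15 - 6)**2 = 9**2 = 81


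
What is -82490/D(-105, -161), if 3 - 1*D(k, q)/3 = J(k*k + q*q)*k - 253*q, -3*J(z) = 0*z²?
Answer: 8249/12219 ≈ 0.67510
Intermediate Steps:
J(z) = 0 (J(z) = -0*z² = -⅓*0 = 0)
D(k, q) = 9 + 759*q (D(k, q) = 9 - 3*(0*k - 253*q) = 9 - 3*(0 - 253*q) = 9 - (-759)*q = 9 + 759*q)
-82490/D(-105, -161) = -82490/(9 + 759*(-161)) = -82490/(9 - 122199) = -82490/(-122190) = -82490*(-1/122190) = 8249/12219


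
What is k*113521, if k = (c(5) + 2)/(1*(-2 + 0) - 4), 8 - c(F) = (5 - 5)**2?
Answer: -567605/3 ≈ -1.8920e+5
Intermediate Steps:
c(F) = 8 (c(F) = 8 - (5 - 5)**2 = 8 - 1*0**2 = 8 - 1*0 = 8 + 0 = 8)
k = -5/3 (k = (8 + 2)/(1*(-2 + 0) - 4) = 10/(1*(-2) - 4) = 10/(-2 - 4) = 10/(-6) = 10*(-1/6) = -5/3 ≈ -1.6667)
k*113521 = -5/3*113521 = -567605/3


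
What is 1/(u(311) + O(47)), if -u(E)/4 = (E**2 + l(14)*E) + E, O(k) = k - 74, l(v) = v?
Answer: -1/405571 ≈ -2.4657e-6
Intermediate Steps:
O(k) = -74 + k
u(E) = -60*E - 4*E**2 (u(E) = -4*((E**2 + 14*E) + E) = -4*(E**2 + 15*E) = -60*E - 4*E**2)
1/(u(311) + O(47)) = 1/(-4*311*(15 + 311) + (-74 + 47)) = 1/(-4*311*326 - 27) = 1/(-405544 - 27) = 1/(-405571) = -1/405571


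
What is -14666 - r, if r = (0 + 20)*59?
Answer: -15846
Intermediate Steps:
r = 1180 (r = 20*59 = 1180)
-14666 - r = -14666 - 1*1180 = -14666 - 1180 = -15846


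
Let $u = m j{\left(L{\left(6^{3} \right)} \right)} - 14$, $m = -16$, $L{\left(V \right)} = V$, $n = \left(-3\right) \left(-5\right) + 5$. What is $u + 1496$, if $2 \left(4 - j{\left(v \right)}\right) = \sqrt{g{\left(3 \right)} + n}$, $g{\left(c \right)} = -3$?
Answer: $1418 + 8 \sqrt{17} \approx 1451.0$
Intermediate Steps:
$n = 20$ ($n = 15 + 5 = 20$)
$j{\left(v \right)} = 4 - \frac{\sqrt{17}}{2}$ ($j{\left(v \right)} = 4 - \frac{\sqrt{-3 + 20}}{2} = 4 - \frac{\sqrt{17}}{2}$)
$u = -78 + 8 \sqrt{17}$ ($u = - 16 \left(4 - \frac{\sqrt{17}}{2}\right) - 14 = \left(-64 + 8 \sqrt{17}\right) - 14 = -78 + 8 \sqrt{17} \approx -45.015$)
$u + 1496 = \left(-78 + 8 \sqrt{17}\right) + 1496 = 1418 + 8 \sqrt{17}$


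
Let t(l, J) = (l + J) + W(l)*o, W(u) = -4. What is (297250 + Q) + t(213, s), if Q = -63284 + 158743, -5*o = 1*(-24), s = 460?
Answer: 1966814/5 ≈ 3.9336e+5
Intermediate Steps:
o = 24/5 (o = -(-24)/5 = -⅕*(-24) = 24/5 ≈ 4.8000)
Q = 95459
t(l, J) = -96/5 + J + l (t(l, J) = (l + J) - 4*24/5 = (J + l) - 96/5 = -96/5 + J + l)
(297250 + Q) + t(213, s) = (297250 + 95459) + (-96/5 + 460 + 213) = 392709 + 3269/5 = 1966814/5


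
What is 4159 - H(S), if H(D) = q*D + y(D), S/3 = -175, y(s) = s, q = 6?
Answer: 7834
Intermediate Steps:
S = -525 (S = 3*(-175) = -525)
H(D) = 7*D (H(D) = 6*D + D = 7*D)
4159 - H(S) = 4159 - 7*(-525) = 4159 - 1*(-3675) = 4159 + 3675 = 7834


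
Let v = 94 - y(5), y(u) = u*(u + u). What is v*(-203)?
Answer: -8932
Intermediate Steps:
y(u) = 2*u² (y(u) = u*(2*u) = 2*u²)
v = 44 (v = 94 - 2*5² = 94 - 2*25 = 94 - 1*50 = 94 - 50 = 44)
v*(-203) = 44*(-203) = -8932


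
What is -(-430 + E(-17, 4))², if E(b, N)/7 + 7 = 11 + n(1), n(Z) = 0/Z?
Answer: -161604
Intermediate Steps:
n(Z) = 0
E(b, N) = 28 (E(b, N) = -49 + 7*(11 + 0) = -49 + 7*11 = -49 + 77 = 28)
-(-430 + E(-17, 4))² = -(-430 + 28)² = -1*(-402)² = -1*161604 = -161604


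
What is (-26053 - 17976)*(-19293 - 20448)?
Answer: 1749756489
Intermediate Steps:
(-26053 - 17976)*(-19293 - 20448) = -44029*(-39741) = 1749756489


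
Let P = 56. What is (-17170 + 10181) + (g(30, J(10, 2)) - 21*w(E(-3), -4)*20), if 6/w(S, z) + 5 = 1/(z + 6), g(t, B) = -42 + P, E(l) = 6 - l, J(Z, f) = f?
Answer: -6415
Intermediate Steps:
g(t, B) = 14 (g(t, B) = -42 + 56 = 14)
w(S, z) = 6/(-5 + 1/(6 + z)) (w(S, z) = 6/(-5 + 1/(z + 6)) = 6/(-5 + 1/(6 + z)))
(-17170 + 10181) + (g(30, J(10, 2)) - 21*w(E(-3), -4)*20) = (-17170 + 10181) + (14 - 126*(-6 - 1*(-4))/(29 + 5*(-4))*20) = -6989 + (14 - 126*(-6 + 4)/(29 - 20)*20) = -6989 + (14 - 126*(-2)/9*20) = -6989 + (14 - 21*(-4/3)*20) = -6989 + (14 + 28*20) = -6989 + (14 + 560) = -6989 + 574 = -6415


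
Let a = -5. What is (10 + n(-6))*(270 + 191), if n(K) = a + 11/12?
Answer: 32731/12 ≈ 2727.6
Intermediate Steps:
n(K) = -49/12 (n(K) = -5 + 11/12 = -49/12)
(10 + n(-6))*(270 + 191) = (10 - 49/12)*(270 + 191) = (71/12)*461 = 32731/12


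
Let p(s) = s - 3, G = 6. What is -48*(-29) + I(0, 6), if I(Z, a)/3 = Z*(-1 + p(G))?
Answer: 1392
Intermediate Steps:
p(s) = -3 + s
I(Z, a) = 6*Z (I(Z, a) = 3*(Z*(-1 + (-3 + 6))) = 3*(Z*(-1 + 3)) = 3*(Z*2) = 3*(2*Z) = 6*Z)
-48*(-29) + I(0, 6) = -48*(-29) + 6*0 = 1392 + 0 = 1392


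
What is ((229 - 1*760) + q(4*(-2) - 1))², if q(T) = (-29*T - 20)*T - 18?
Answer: 7387524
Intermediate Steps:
q(T) = -18 + T*(-20 - 29*T) (q(T) = (-20 - 29*T)*T - 18 = T*(-20 - 29*T) - 18 = -18 + T*(-20 - 29*T))
((229 - 1*760) + q(4*(-2) - 1))² = ((229 - 1*760) + (-18 - 29*(4*(-2) - 1)² - 20*(4*(-2) - 1)))² = ((229 - 760) + (-18 - 29*(-8 - 1)² - 20*(-8 - 1)))² = (-531 + (-18 - 29*(-9)² - 20*(-9)))² = (-531 + (-18 - 29*81 + 180))² = (-531 + (-18 - 2349 + 180))² = (-531 - 2187)² = (-2718)² = 7387524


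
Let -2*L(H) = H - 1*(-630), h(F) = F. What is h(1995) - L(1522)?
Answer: 3071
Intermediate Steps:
L(H) = -315 - H/2 (L(H) = -(H - 1*(-630))/2 = -(H + 630)/2 = -(630 + H)/2 = -315 - H/2)
h(1995) - L(1522) = 1995 - (-315 - 1/2*1522) = 1995 - (-315 - 761) = 1995 - 1*(-1076) = 1995 + 1076 = 3071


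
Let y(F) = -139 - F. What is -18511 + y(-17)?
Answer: -18633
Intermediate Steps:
-18511 + y(-17) = -18511 + (-139 - 1*(-17)) = -18511 + (-139 + 17) = -18511 - 122 = -18633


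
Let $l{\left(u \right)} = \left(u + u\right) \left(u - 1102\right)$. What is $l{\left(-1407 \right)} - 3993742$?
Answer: $3066584$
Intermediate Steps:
$l{\left(u \right)} = 2 u \left(-1102 + u\right)$
$l{\left(-1407 \right)} - 3993742 = 2 \left(-1407\right) \left(-1102 - 1407\right) - 3993742 = 2 \left(-1407\right) \left(-2509\right) - 3993742 = 7060326 - 3993742 = 3066584$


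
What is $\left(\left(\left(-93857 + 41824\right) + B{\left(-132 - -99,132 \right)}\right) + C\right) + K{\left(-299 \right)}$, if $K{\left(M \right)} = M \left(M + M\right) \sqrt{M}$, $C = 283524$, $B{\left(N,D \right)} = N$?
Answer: $231458 + 178802 i \sqrt{299} \approx 2.3146 \cdot 10^{5} + 3.0918 \cdot 10^{6} i$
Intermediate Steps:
$K{\left(M \right)} = 2 M^{\frac{5}{2}}$ ($K{\left(M \right)} = M 2 M \sqrt{M} = 2 M^{2} \sqrt{M} = 2 M^{\frac{5}{2}}$)
$\left(\left(\left(-93857 + 41824\right) + B{\left(-132 - -99,132 \right)}\right) + C\right) + K{\left(-299 \right)} = \left(\left(\left(-93857 + 41824\right) - 33\right) + 283524\right) + 2 \left(-299\right)^{\frac{5}{2}} = \left(\left(-52033 + \left(-132 + 99\right)\right) + 283524\right) + 2 \cdot 89401 i \sqrt{299} = \left(\left(-52033 - 33\right) + 283524\right) + 178802 i \sqrt{299} = \left(-52066 + 283524\right) + 178802 i \sqrt{299} = 231458 + 178802 i \sqrt{299}$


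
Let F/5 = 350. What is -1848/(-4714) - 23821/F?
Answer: -7789871/589250 ≈ -13.220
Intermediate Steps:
F = 1750 (F = 5*350 = 1750)
-1848/(-4714) - 23821/F = -1848/(-4714) - 23821/1750 = -1848*(-1/4714) - 23821*1/1750 = 924/2357 - 3403/250 = -7789871/589250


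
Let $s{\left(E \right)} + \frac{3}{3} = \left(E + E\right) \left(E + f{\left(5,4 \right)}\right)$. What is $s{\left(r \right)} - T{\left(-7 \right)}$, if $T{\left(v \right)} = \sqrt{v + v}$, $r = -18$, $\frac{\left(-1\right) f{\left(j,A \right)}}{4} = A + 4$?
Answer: $1799 - i \sqrt{14} \approx 1799.0 - 3.7417 i$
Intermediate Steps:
$f{\left(j,A \right)} = -16 - 4 A$ ($f{\left(j,A \right)} = - 4 \left(A + 4\right) = - 4 \left(4 + A\right) = -16 - 4 A$)
$T{\left(v \right)} = \sqrt{2} \sqrt{v}$ ($T{\left(v \right)} = \sqrt{2 v} = \sqrt{2} \sqrt{v}$)
$s{\left(E \right)} = -1 + 2 E \left(-32 + E\right)$ ($s{\left(E \right)} = -1 + \left(E + E\right) \left(E - 32\right) = -1 + 2 E \left(E - 32\right) = -1 + 2 E \left(-32 + E\right)$)
$s{\left(r \right)} - T{\left(-7 \right)} = \left(-1 - -1152 + 2 \left(-18\right)^{2}\right) - \sqrt{2} \sqrt{-7} = \left(-1 + 1152 + 2 \cdot 324\right) - \sqrt{2} i \sqrt{7} = \left(-1 + 1152 + 648\right) - i \sqrt{14} = 1799 - i \sqrt{14}$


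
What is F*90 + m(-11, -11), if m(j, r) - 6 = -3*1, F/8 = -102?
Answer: -73437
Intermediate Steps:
F = -816 (F = 8*(-102) = -816)
m(j, r) = 3 (m(j, r) = 6 - 3*1 = 6 - 3 = 3)
F*90 + m(-11, -11) = -816*90 + 3 = -73440 + 3 = -73437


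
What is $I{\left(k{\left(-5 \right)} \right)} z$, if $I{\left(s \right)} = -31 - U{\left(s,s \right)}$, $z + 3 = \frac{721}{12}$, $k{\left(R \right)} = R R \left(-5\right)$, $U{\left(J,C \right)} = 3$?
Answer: $- \frac{11645}{6} \approx -1940.8$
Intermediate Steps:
$k{\left(R \right)} = - 5 R^{2}$ ($k{\left(R \right)} = R^{2} \left(-5\right) = - 5 R^{2}$)
$z = \frac{685}{12}$ ($z = -3 + \frac{721}{12} = \frac{685}{12} \approx 57.083$)
$I{\left(s \right)} = -34$ ($I{\left(s \right)} = -31 - 3 = -34$)
$I{\left(k{\left(-5 \right)} \right)} z = \left(-34\right) \frac{685}{12} = - \frac{11645}{6}$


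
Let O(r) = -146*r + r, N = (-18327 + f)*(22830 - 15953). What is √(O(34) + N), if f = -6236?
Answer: 3*I*√18769409 ≈ 12997.0*I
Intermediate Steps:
N = -168919751 (N = (-18327 - 6236)*(22830 - 15953) = -24563*6877 = -168919751)
O(r) = -145*r
√(O(34) + N) = √(-145*34 - 168919751) = √(-4930 - 168919751) = √(-168924681) = 3*I*√18769409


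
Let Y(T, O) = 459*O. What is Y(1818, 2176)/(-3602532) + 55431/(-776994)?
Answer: -27103920183/77754048578 ≈ -0.34859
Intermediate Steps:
Y(1818, 2176)/(-3602532) + 55431/(-776994) = (459*2176)/(-3602532) + 55431/(-776994) = 998784*(-1/3602532) + 55431*(-1/776994) = -83232/300211 - 18477/258998 = -27103920183/77754048578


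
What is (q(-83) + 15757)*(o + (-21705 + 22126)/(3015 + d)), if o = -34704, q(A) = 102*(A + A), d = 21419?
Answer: 996349610125/24434 ≈ 4.0777e+7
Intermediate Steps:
q(A) = 204*A (q(A) = 102*(2*A) = 204*A)
(q(-83) + 15757)*(o + (-21705 + 22126)/(3015 + d)) = (204*(-83) + 15757)*(-34704 + (-21705 + 22126)/(3015 + 21419)) = (-16932 + 15757)*(-34704 + 421/24434) = -1175*(-34704 + 421*(1/24434)) = -1175*(-34704 + 421/24434) = -1175*(-847957115/24434) = 996349610125/24434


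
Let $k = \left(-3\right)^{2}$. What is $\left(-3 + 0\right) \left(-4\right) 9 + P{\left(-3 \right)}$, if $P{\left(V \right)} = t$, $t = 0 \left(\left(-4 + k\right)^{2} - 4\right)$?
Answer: $108$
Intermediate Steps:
$k = 9$
$t = 0$ ($t = 0 \left(\left(-4 + 9\right)^{2} - 4\right) = 0 \left(5^{2} - 4\right) = 0 \left(25 - 4\right) = 0 \cdot 21 = 0$)
$P{\left(V \right)} = 0$
$\left(-3 + 0\right) \left(-4\right) 9 + P{\left(-3 \right)} = \left(-3 + 0\right) \left(-4\right) 9 + 0 = \left(-3\right) \left(-4\right) 9 + 0 = 12 \cdot 9 + 0 = 108 + 0 = 108$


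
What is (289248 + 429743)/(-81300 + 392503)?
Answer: 718991/311203 ≈ 2.3104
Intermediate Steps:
(289248 + 429743)/(-81300 + 392503) = 718991/311203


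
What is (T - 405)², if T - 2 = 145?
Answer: 66564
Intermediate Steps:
T = 147 (T = 2 + 145 = 147)
(T - 405)² = (147 - 405)² = (-258)² = 66564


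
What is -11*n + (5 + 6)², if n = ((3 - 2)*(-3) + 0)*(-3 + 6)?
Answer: 220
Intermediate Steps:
n = -9 (n = (1*(-3) + 0)*3 = (-3 + 0)*3 = -3*3 = -9)
-11*n + (5 + 6)² = -11*(-9) + (5 + 6)² = 99 + 11² = 99 + 121 = 220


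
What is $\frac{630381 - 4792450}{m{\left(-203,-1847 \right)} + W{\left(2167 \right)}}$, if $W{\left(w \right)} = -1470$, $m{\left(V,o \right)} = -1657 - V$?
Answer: $\frac{4162069}{2924} \approx 1423.4$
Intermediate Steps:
$\frac{630381 - 4792450}{m{\left(-203,-1847 \right)} + W{\left(2167 \right)}} = \frac{630381 - 4792450}{\left(-1657 - -203\right) - 1470} = - \frac{4162069}{\left(-1657 + 203\right) - 1470} = - \frac{4162069}{-1454 - 1470} = - \frac{4162069}{-2924} = \left(-4162069\right) \left(- \frac{1}{2924}\right) = \frac{4162069}{2924}$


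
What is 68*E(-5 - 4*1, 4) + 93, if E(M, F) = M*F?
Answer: -2355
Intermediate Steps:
E(M, F) = F*M
68*E(-5 - 4*1, 4) + 93 = 68*(4*(-5 - 4*1)) + 93 = 68*(4*(-5 - 4)) + 93 = 68*(4*(-9)) + 93 = 68*(-36) + 93 = -2448 + 93 = -2355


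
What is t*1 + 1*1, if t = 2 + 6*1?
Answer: 9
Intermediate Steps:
t = 8 (t = 2 + 6 = 8)
t*1 + 1*1 = 8*1 + 1*1 = 8 + 1 = 9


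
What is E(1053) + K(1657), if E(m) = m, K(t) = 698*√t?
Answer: 1053 + 698*√1657 ≈ 29466.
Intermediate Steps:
E(1053) + K(1657) = 1053 + 698*√1657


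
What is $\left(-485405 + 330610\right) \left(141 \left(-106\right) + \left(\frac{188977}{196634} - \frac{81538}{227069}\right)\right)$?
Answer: $\frac{103295374735142924025}{44649485746} \approx 2.3135 \cdot 10^{9}$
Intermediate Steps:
$\left(-485405 + 330610\right) \left(141 \left(-106\right) + \left(\frac{188977}{196634} - \frac{81538}{227069}\right)\right) = - 154795 \left(-14946 + \left(188977 \cdot \frac{1}{196634} - \frac{81538}{227069}\right)\right) = - 154795 \left(-14946 + \left(\frac{188977}{196634} - \frac{81538}{227069}\right)\right) = - 154795 \left(-14946 + \frac{26877675321}{44649485746}\right) = \left(-154795\right) \left(- \frac{667304336284395}{44649485746}\right) = \frac{103295374735142924025}{44649485746}$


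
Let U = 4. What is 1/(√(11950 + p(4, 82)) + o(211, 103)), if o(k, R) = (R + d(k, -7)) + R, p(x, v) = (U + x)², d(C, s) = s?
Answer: 199/27587 - √12014/27587 ≈ 0.0032404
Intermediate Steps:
p(x, v) = (4 + x)²
o(k, R) = -7 + 2*R (o(k, R) = (R - 7) + R = (-7 + R) + R = -7 + 2*R)
1/(√(11950 + p(4, 82)) + o(211, 103)) = 1/(√(11950 + (4 + 4)²) + (-7 + 2*103)) = 1/(√(11950 + 8²) + (-7 + 206)) = 1/(√(11950 + 64) + 199) = 1/(√12014 + 199) = 1/(199 + √12014)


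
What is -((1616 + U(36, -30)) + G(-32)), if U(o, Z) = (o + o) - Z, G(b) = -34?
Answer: -1684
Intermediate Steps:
U(o, Z) = -Z + 2*o (U(o, Z) = 2*o - Z = -Z + 2*o)
-((1616 + U(36, -30)) + G(-32)) = -((1616 + (-1*(-30) + 2*36)) - 34) = -((1616 + (30 + 72)) - 34) = -((1616 + 102) - 34) = -(1718 - 34) = -1*1684 = -1684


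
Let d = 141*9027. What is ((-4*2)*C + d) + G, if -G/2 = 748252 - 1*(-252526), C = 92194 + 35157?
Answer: -1747557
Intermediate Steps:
C = 127351
d = 1272807
G = -2001556 (G = -2*(748252 - 1*(-252526)) = -2*(748252 + 252526) = -2*1000778 = -2001556)
((-4*2)*C + d) + G = (-4*2*127351 + 1272807) - 2001556 = (-8*127351 + 1272807) - 2001556 = (-1018808 + 1272807) - 2001556 = 253999 - 2001556 = -1747557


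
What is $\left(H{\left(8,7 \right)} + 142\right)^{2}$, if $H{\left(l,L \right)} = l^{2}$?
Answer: $42436$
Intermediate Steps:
$\left(H{\left(8,7 \right)} + 142\right)^{2} = \left(8^{2} + 142\right)^{2} = \left(64 + 142\right)^{2} = 206^{2} = 42436$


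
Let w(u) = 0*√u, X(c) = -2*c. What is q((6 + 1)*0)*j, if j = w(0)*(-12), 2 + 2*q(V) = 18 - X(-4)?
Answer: 0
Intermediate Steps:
w(u) = 0
q(V) = 4 (q(V) = -1 + (18 - (-2)*(-4))/2 = -1 + (18 - 1*8)/2 = -1 + (18 - 8)/2 = -1 + (½)*10 = -1 + 5 = 4)
j = 0 (j = 0*(-12) = 0)
q((6 + 1)*0)*j = 4*0 = 0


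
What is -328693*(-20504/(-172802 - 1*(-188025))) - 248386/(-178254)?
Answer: 600675202999583/1356780321 ≈ 4.4272e+5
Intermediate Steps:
-328693*(-20504/(-172802 - 1*(-188025))) - 248386/(-178254) = -328693*(-20504/(-172802 + 188025)) - 248386*(-1/178254) = -328693/(15223*(-1/20504)) + 124193/89127 = -328693/(-15223/20504) + 124193/89127 = -328693*(-20504/15223) + 124193/89127 = 6739521272/15223 + 124193/89127 = 600675202999583/1356780321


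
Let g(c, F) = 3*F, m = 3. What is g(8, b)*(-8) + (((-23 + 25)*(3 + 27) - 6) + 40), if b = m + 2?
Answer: -26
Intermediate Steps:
b = 5 (b = 3 + 2 = 5)
g(8, b)*(-8) + (((-23 + 25)*(3 + 27) - 6) + 40) = (3*5)*(-8) + (((-23 + 25)*(3 + 27) - 6) + 40) = 15*(-8) + ((2*30 - 6) + 40) = -120 + ((60 - 6) + 40) = -120 + (54 + 40) = -120 + 94 = -26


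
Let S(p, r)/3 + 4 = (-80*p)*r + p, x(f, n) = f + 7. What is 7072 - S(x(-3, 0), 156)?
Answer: 156832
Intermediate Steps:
x(f, n) = 7 + f
S(p, r) = -12 + 3*p - 240*p*r (S(p, r) = -12 + 3*((-80*p)*r + p) = -12 + 3*(-80*p*r + p) = -12 + 3*(p - 80*p*r) = -12 + (3*p - 240*p*r) = -12 + 3*p - 240*p*r)
7072 - S(x(-3, 0), 156) = 7072 - (-12 + 3*(7 - 3) - 240*(7 - 3)*156) = 7072 - (-12 + 3*4 - 240*4*156) = 7072 - (-12 + 12 - 149760) = 7072 - 1*(-149760) = 7072 + 149760 = 156832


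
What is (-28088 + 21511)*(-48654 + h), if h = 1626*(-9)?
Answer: 416245176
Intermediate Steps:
h = -14634
(-28088 + 21511)*(-48654 + h) = (-28088 + 21511)*(-48654 - 14634) = -6577*(-63288) = 416245176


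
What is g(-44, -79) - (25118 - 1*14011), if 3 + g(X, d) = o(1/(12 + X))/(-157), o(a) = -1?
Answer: -1744269/157 ≈ -11110.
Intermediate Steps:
g(X, d) = -470/157 (g(X, d) = -3 - 1/(-157) = -3 - 1*(-1/157) = -3 + 1/157 = -470/157)
g(-44, -79) - (25118 - 1*14011) = -470/157 - (25118 - 1*14011) = -470/157 - (25118 - 14011) = -470/157 - 1*11107 = -470/157 - 11107 = -1744269/157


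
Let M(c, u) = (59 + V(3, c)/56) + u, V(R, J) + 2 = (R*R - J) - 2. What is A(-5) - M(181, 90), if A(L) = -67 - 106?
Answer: -2232/7 ≈ -318.86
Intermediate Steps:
V(R, J) = -4 + R² - J (V(R, J) = -2 + ((R*R - J) - 2) = -2 + ((R² - J) - 2) = -2 + (-2 + R² - J) = -4 + R² - J)
A(L) = -173
M(c, u) = 3309/56 + u - c/56 (M(c, u) = (59 + (-4 + 3² - c)/56) + u = (59 + (-4 + 9 - c)*(1/56)) + u = (59 + (5 - c)*(1/56)) + u = (59 + (5/56 - c/56)) + u = (3309/56 - c/56) + u = 3309/56 + u - c/56)
A(-5) - M(181, 90) = -173 - (3309/56 + 90 - 1/56*181) = -173 - (3309/56 + 90 - 181/56) = -173 - 1*1021/7 = -173 - 1021/7 = -2232/7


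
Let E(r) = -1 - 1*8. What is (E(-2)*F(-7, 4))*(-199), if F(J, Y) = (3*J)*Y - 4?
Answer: -157608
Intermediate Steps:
F(J, Y) = -4 + 3*J*Y (F(J, Y) = 3*J*Y - 4 = -4 + 3*J*Y)
E(r) = -9 (E(r) = -1 - 8 = -9)
(E(-2)*F(-7, 4))*(-199) = -9*(-4 + 3*(-7)*4)*(-199) = -9*(-4 - 84)*(-199) = -9*(-88)*(-199) = 792*(-199) = -157608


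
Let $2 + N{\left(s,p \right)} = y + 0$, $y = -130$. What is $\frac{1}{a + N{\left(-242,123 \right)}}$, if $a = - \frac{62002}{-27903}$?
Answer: $- \frac{27903}{3621194} \approx -0.0077055$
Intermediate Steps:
$N{\left(s,p \right)} = -132$ ($N{\left(s,p \right)} = -2 + \left(-130 + 0\right) = -2 - 130 = -132$)
$a = \frac{62002}{27903}$ ($a = \left(-62002\right) \left(- \frac{1}{27903}\right) = \frac{62002}{27903} \approx 2.2221$)
$\frac{1}{a + N{\left(-242,123 \right)}} = \frac{1}{\frac{62002}{27903} - 132} = \frac{1}{- \frac{3621194}{27903}} = - \frac{27903}{3621194}$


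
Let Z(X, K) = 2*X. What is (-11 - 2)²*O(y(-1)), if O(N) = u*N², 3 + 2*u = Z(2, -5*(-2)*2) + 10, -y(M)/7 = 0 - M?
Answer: 91091/2 ≈ 45546.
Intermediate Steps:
y(M) = 7*M (y(M) = -7*(0 - M) = -(-7)*M = 7*M)
u = 11/2 (u = -3/2 + (2*2 + 10)/2 = -3/2 + (4 + 10)/2 = -3/2 + (½)*14 = -3/2 + 7 = 11/2 ≈ 5.5000)
O(N) = 11*N²/2
(-11 - 2)²*O(y(-1)) = (-11 - 2)²*(11*(7*(-1))²/2) = (-13)²*((11/2)*(-7)²) = 169*((11/2)*49) = 169*(539/2) = 91091/2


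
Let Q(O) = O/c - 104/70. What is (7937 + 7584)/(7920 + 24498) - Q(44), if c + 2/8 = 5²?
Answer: 23539/126070 ≈ 0.18671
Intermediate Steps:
c = 99/4 (c = -¼ + 5² = -¼ + 25 = 99/4 ≈ 24.750)
Q(O) = -52/35 + 4*O/99 (Q(O) = O/(99/4) - 104/70 = O*(4/99) - 104*1/70 = 4*O/99 - 52/35 = -52/35 + 4*O/99)
(7937 + 7584)/(7920 + 24498) - Q(44) = (7937 + 7584)/(7920 + 24498) - (-52/35 + (4/99)*44) = 15521/32418 - (-52/35 + 16/9) = 15521*(1/32418) - 1*92/315 = 15521/32418 - 92/315 = 23539/126070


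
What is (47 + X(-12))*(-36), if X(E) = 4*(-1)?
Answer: -1548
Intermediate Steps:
X(E) = -4
(47 + X(-12))*(-36) = (47 - 4)*(-36) = 43*(-36) = -1548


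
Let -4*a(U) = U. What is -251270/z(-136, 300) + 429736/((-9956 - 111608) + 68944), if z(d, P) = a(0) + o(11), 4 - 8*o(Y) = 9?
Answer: 5288623526/13155 ≈ 4.0202e+5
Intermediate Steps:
a(U) = -U/4
o(Y) = -5/8 (o(Y) = ½ - ⅛*9 = ½ - 9/8 = -5/8)
z(d, P) = -5/8 (z(d, P) = -¼*0 - 5/8 = 0 - 5/8 = -5/8)
-251270/z(-136, 300) + 429736/((-9956 - 111608) + 68944) = -251270/(-5/8) + 429736/((-9956 - 111608) + 68944) = -251270*(-8/5) + 429736/(-121564 + 68944) = 402032 + 429736/(-52620) = 402032 + 429736*(-1/52620) = 402032 - 107434/13155 = 5288623526/13155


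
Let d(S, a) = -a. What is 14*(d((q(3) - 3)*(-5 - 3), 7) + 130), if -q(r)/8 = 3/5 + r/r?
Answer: 1722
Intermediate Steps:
q(r) = -64/5 (q(r) = -8*(3/5 + r/r) = -8*(3*(1/5) + 1) = -8*(3/5 + 1) = -8*8/5 = -64/5)
14*(d((q(3) - 3)*(-5 - 3), 7) + 130) = 14*(-1*7 + 130) = 14*(-7 + 130) = 14*123 = 1722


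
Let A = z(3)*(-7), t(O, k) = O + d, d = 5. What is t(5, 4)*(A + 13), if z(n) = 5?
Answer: -220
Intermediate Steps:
t(O, k) = 5 + O (t(O, k) = O + 5 = 5 + O)
A = -35 (A = 5*(-7) = -35)
t(5, 4)*(A + 13) = (5 + 5)*(-35 + 13) = 10*(-22) = -220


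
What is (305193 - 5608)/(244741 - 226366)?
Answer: 59917/3675 ≈ 16.304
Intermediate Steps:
(305193 - 5608)/(244741 - 226366) = 299585/18375 = 299585*(1/18375) = 59917/3675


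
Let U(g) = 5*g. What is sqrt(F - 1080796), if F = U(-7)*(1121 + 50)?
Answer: I*sqrt(1121781) ≈ 1059.1*I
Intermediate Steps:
F = -40985 (F = (5*(-7))*(1121 + 50) = -35*1171 = -40985)
sqrt(F - 1080796) = sqrt(-40985 - 1080796) = sqrt(-1121781) = I*sqrt(1121781)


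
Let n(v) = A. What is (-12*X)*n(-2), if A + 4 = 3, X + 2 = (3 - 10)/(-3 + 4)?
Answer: -108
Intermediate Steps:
X = -9 (X = -2 + (3 - 10)/(-3 + 4) = -2 - 7/1 = -2 - 7*1 = -2 - 7 = -9)
A = -1 (A = -4 + 3 = -1)
n(v) = -1
(-12*X)*n(-2) = -12*(-9)*(-1) = 108*(-1) = -108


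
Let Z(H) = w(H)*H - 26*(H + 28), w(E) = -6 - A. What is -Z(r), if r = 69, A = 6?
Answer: 3350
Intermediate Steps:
w(E) = -12 (w(E) = -6 - 1*6 = -6 - 6 = -12)
Z(H) = -728 - 38*H (Z(H) = -12*H - 26*(H + 28) = -12*H - 26*(28 + H) = -12*H + (-728 - 26*H) = -728 - 38*H)
-Z(r) = -(-728 - 38*69) = -(-728 - 2622) = -1*(-3350) = 3350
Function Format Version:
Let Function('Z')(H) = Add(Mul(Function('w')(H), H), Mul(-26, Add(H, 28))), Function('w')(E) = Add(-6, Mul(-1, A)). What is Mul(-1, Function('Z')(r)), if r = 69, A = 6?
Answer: 3350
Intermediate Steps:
Function('w')(E) = -12 (Function('w')(E) = Add(-6, Mul(-1, 6)) = Add(-6, -6) = -12)
Function('Z')(H) = Add(-728, Mul(-38, H)) (Function('Z')(H) = Add(Mul(-12, H), Mul(-26, Add(H, 28))) = Add(Mul(-12, H), Mul(-26, Add(28, H))) = Add(Mul(-12, H), Add(-728, Mul(-26, H))) = Add(-728, Mul(-38, H)))
Mul(-1, Function('Z')(r)) = Mul(-1, Add(-728, Mul(-38, 69))) = Mul(-1, Add(-728, -2622)) = Mul(-1, -3350) = 3350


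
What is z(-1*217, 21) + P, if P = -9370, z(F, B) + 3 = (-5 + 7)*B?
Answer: -9331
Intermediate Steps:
z(F, B) = -3 + 2*B (z(F, B) = -3 + (-5 + 7)*B = -3 + 2*B)
z(-1*217, 21) + P = (-3 + 2*21) - 9370 = (-3 + 42) - 9370 = 39 - 9370 = -9331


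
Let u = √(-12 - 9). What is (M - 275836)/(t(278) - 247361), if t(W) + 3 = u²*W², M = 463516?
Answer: -23460/233791 ≈ -0.10035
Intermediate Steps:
u = I*√21 (u = √(-21) = I*√21 ≈ 4.5826*I)
t(W) = -3 - 21*W² (t(W) = -3 + (I*√21)²*W² = -3 - 21*W²)
(M - 275836)/(t(278) - 247361) = (463516 - 275836)/((-3 - 21*278²) - 247361) = 187680/((-3 - 21*77284) - 247361) = 187680/((-3 - 1622964) - 247361) = 187680/(-1622967 - 247361) = 187680/(-1870328) = 187680*(-1/1870328) = -23460/233791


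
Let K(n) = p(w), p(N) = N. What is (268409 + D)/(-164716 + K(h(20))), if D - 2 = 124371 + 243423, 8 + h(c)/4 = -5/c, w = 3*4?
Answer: -636205/164704 ≈ -3.8627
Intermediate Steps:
w = 12
h(c) = -32 - 20/c (h(c) = -32 + 4*(-5/c) = -32 - 20/c)
D = 367796 (D = 2 + (124371 + 243423) = 2 + 367794 = 367796)
K(n) = 12
(268409 + D)/(-164716 + K(h(20))) = (268409 + 367796)/(-164716 + 12) = 636205/(-164704) = 636205*(-1/164704) = -636205/164704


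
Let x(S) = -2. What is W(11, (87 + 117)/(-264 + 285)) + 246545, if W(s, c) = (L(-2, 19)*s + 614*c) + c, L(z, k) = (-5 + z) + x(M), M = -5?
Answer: 1766942/7 ≈ 2.5242e+5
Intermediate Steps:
L(z, k) = -7 + z (L(z, k) = (-5 + z) - 2 = -7 + z)
W(s, c) = -9*s + 615*c (W(s, c) = ((-7 - 2)*s + 614*c) + c = (-9*s + 614*c) + c = -9*s + 615*c)
W(11, (87 + 117)/(-264 + 285)) + 246545 = (-9*11 + 615*((87 + 117)/(-264 + 285))) + 246545 = (-99 + 615*(204/21)) + 246545 = (-99 + 615*(204*(1/21))) + 246545 = (-99 + 615*(68/7)) + 246545 = (-99 + 41820/7) + 246545 = 41127/7 + 246545 = 1766942/7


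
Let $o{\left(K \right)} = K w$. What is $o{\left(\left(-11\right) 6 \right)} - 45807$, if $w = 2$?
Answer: $-45939$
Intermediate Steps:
$o{\left(K \right)} = 2 K$ ($o{\left(K \right)} = K 2 = 2 K$)
$o{\left(\left(-11\right) 6 \right)} - 45807 = 2 \left(\left(-11\right) 6\right) - 45807 = 2 \left(-66\right) - 45807 = -132 - 45807 = -45939$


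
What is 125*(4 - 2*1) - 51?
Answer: 199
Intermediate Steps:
125*(4 - 2*1) - 51 = 125*(4 - 2) - 51 = 125*2 - 51 = 250 - 51 = 199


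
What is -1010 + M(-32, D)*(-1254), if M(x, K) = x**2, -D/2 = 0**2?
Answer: -1285106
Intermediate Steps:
D = 0 (D = -2*0**2 = -2*0 = 0)
-1010 + M(-32, D)*(-1254) = -1010 + (-32)**2*(-1254) = -1010 + 1024*(-1254) = -1010 - 1284096 = -1285106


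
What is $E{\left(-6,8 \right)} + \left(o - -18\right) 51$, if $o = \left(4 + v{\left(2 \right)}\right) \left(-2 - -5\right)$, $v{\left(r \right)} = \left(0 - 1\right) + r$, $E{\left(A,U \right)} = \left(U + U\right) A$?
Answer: $1587$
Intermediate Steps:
$E{\left(A,U \right)} = 2 A U$ ($E{\left(A,U \right)} = 2 U A = 2 A U$)
$v{\left(r \right)} = -1 + r$
$o = 15$ ($o = \left(4 + \left(-1 + 2\right)\right) \left(-2 - -5\right) = \left(4 + 1\right) \left(-2 + 5\right) = 5 \cdot 3 = 15$)
$E{\left(-6,8 \right)} + \left(o - -18\right) 51 = 2 \left(-6\right) 8 + \left(15 - -18\right) 51 = -96 + \left(15 + 18\right) 51 = -96 + 33 \cdot 51 = -96 + 1683 = 1587$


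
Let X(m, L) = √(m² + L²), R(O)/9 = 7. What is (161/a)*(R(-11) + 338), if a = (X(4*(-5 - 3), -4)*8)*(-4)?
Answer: -64561*√65/8320 ≈ -62.561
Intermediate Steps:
R(O) = 63 (R(O) = 9*7 = 63)
X(m, L) = √(L² + m²)
a = -128*√65 (a = (√((-4)² + (4*(-5 - 3))²)*8)*(-4) = (√(16 + (4*(-8))²)*8)*(-4) = (√(16 + (-32)²)*8)*(-4) = (√(16 + 1024)*8)*(-4) = (√1040*8)*(-4) = ((4*√65)*8)*(-4) = (32*√65)*(-4) = -128*√65 ≈ -1032.0)
(161/a)*(R(-11) + 338) = (161/((-128*√65)))*(63 + 338) = (161*(-√65/8320))*401 = -161*√65/8320*401 = -64561*√65/8320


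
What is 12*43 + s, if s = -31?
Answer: 485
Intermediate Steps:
12*43 + s = 12*43 - 31 = 516 - 31 = 485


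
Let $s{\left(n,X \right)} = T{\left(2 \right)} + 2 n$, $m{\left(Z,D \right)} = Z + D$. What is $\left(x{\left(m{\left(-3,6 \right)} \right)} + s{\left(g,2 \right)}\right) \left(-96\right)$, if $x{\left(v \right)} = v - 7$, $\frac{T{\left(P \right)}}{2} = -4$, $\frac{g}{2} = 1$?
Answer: $768$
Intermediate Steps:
$g = 2$ ($g = 2 \cdot 1 = 2$)
$T{\left(P \right)} = -8$ ($T{\left(P \right)} = 2 \left(-4\right) = -8$)
$m{\left(Z,D \right)} = D + Z$
$s{\left(n,X \right)} = -8 + 2 n$
$x{\left(v \right)} = -7 + v$ ($x{\left(v \right)} = v - 7 = -7 + v$)
$\left(x{\left(m{\left(-3,6 \right)} \right)} + s{\left(g,2 \right)}\right) \left(-96\right) = \left(\left(-7 + \left(6 - 3\right)\right) + \left(-8 + 2 \cdot 2\right)\right) \left(-96\right) = \left(\left(-7 + 3\right) + \left(-8 + 4\right)\right) \left(-96\right) = \left(-4 - 4\right) \left(-96\right) = \left(-8\right) \left(-96\right) = 768$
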